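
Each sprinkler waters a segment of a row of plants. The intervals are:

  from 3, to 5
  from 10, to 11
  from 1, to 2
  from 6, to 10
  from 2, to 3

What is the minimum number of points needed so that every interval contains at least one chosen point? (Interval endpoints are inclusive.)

Sort by right endpoint; whenever an interval is uncovered, place a point at its right end.
Sorted: [1,2] [2,3] [3,5] [6,10] [10,11]
{[1,2],[2,3]} hit by 2; {[3,5]} hit by 5; {[6,10],[10,11]} hit by 10.
Points: 2, 5, 10 (3 total).

3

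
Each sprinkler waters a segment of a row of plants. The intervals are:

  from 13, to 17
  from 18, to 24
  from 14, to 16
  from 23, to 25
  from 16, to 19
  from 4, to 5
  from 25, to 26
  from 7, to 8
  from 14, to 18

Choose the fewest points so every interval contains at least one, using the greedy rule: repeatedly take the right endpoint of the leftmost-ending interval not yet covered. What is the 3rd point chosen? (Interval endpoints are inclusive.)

16

By right end: [4,5]  [7,8]  [14,16]  [13,17]  [14,18]  [16,19]  [18,24]  [23,25]  [25,26]
[4,5] uncovered → point at 5; [7,8] uncovered → point at 8; [14,16] uncovered → point at 16; [18,24] uncovered → point at 24; [25,26] uncovered → point at 26.
Points: 5, 8, 16, 24, 26 (5 total).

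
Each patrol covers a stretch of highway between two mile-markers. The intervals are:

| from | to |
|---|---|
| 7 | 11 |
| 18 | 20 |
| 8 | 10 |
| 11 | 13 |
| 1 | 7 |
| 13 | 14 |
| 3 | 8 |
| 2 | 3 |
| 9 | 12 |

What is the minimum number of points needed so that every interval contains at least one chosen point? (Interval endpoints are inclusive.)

4

Sort by right endpoint; whenever an interval is uncovered, place a point at its right end.
By right end: [2,3]  [1,7]  [3,8]  [8,10]  [7,11]  [9,12]  [11,13]  [13,14]  [18,20]
[2,3] uncovered → point at 3; [8,10] uncovered → point at 10; [11,13] uncovered → point at 13; [18,20] uncovered → point at 20.
Points: 3, 10, 13, 20 (4 total).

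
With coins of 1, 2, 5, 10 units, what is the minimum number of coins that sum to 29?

29 − 2×10→9 − 1×5→4 − 2×2→0
Total coins = 2 + 1 + 2 = 5

5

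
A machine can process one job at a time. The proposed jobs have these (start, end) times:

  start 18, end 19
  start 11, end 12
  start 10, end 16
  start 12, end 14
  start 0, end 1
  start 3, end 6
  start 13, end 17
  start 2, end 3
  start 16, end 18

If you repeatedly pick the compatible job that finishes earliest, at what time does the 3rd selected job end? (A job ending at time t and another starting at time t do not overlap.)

6

By end time: (0,1), (2,3), (3,6), (11,12), (12,14), (10,16), (13,17), (16,18), (18,19).
Pick (0,1); next start ≥ 1 → (2,3); next start ≥ 3 → (3,6); next start ≥ 6 → (11,12); next start ≥ 12 → (12,14); next start ≥ 14 → (16,18); next start ≥ 18 → (18,19).
Selected: (0,1) (2,3) (3,6) (11,12) (12,14) (16,18) (18,19)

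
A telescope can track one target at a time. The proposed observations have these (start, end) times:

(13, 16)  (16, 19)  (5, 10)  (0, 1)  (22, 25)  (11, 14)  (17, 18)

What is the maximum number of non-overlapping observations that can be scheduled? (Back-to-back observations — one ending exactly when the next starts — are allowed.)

5

Sort by end time and greedily take each interval whose start is ≥ the last chosen end.
By end time: (0,1), (5,10), (11,14), (13,16), (17,18), (16,19), (22,25).
Pick (0,1); next start ≥ 1 → (5,10); next start ≥ 10 → (11,14); next start ≥ 14 → (17,18); next start ≥ 18 → (22,25).
Selected 5 observations.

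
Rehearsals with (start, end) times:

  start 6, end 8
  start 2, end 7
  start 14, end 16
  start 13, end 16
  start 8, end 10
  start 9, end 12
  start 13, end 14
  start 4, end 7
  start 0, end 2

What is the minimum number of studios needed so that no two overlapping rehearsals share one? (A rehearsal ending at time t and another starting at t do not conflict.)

3

The answer is the maximum number of intervals overlapping at any instant.
starts: [0, 2, 4, 6, 8, 9, 13, 13, 14]
ends:   [2, 7, 7, 8, 10, 12, 14, 16, 16]
s0→1 e2→0 s2→1 s4→2 s6→3  — peak 3.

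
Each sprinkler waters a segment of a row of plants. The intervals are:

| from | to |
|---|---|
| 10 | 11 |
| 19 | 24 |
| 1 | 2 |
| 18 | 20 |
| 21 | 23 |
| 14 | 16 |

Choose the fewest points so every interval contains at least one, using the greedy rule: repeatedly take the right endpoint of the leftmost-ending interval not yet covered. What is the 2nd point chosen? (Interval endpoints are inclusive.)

11

Process intervals by earliest right end; each time one isn't hit yet, stab at its right endpoint.
Sorted: [1,2] [10,11] [14,16] [18,20] [21,23] [19,24]
{[1,2]} hit by 2; {[10,11]} hit by 11; {[14,16]} hit by 16; {[18,20]} hit by 20; {[21,23],[19,24]} hit by 23.
Points: 2, 11, 16, 20, 23 (5 total).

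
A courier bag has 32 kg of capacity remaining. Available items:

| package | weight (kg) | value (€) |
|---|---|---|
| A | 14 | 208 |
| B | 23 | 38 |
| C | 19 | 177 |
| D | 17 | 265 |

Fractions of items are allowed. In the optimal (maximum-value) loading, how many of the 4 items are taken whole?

2

Order: D (265/17=15.59) > A (208/14=14.86) > C (177/19=9.32) > B (38/23=1.65)
Fill: take D (17 @ 265) → take A (14 @ 208) → take 1/19 of C → 9.32; 32/32 used.
2 item(s) taken whole; one partial (take 1/19 of C).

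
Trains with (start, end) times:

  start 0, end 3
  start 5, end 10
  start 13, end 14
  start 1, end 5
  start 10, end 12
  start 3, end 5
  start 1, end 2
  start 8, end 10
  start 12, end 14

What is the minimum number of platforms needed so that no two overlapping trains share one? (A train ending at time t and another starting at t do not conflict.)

3

The answer is the maximum number of intervals overlapping at any instant.
Events (time:±→running): 0:+→1 1:+→2 1:+→3 … peak 3.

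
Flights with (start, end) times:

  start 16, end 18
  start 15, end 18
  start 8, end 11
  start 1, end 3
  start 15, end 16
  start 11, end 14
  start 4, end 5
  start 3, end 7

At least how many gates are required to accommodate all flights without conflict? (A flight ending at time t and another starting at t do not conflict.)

2

starts: [1, 3, 4, 8, 11, 15, 15, 16]
ends:   [3, 5, 7, 11, 14, 16, 18, 18]
s1→1 e3→0 s3→1 s4→2  — peak 2.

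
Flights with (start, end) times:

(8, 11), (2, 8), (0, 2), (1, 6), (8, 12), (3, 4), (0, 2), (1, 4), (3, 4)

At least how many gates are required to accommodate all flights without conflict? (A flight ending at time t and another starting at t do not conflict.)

Events (time:±→running): 0:+→1 0:+→2 1:+→3 1:+→4 2:-→3 2:-→2 2:+→3 3:+→4 3:+→5 … peak 5.

5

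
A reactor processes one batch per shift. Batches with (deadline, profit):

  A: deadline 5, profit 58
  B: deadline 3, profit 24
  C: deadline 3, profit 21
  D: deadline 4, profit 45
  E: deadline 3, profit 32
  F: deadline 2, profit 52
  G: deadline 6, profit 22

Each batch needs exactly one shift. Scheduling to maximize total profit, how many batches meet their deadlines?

By profit: A(d5,58), F(d2,52), D(d4,45), E(d3,32), B(d3,24), G(d6,22), C(d3,21)
A→slot 5; F→slot 2; D→slot 4; E→slot 3; B→slot 1; G→slot 6; C skipped.
6 of 7 scheduled.

6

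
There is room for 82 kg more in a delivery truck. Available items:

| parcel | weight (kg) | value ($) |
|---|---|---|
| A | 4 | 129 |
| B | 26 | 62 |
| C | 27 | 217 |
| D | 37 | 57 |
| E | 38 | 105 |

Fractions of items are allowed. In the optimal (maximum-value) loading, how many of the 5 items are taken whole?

3

Order: A (129/4=32.25) > C (217/27=8.04) > E (105/38=2.76) > B (62/26=2.38) > D (57/37=1.54)
Fill: take A (4 @ 129) → take C (27 @ 217) → take E (38 @ 105) → take 13/26 of B → 31.00; 82/82 used.
3 item(s) taken whole; one partial (take 13/26 of B).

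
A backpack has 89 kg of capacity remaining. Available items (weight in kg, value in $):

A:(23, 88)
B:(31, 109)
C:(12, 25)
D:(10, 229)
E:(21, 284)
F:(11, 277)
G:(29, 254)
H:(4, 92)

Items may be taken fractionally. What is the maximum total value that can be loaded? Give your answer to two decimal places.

1189.57

Order: F (277/11=25.18) > H (92/4=23.00) > D (229/10=22.90) > E (284/21=13.52) > G (254/29=8.76) > A (88/23=3.83) > B (109/31=3.52) > C (25/12=2.08)
Fill: take F (11 @ 277) → take H (4 @ 92) → take D (10 @ 229) → take E (21 @ 284) → take G (29 @ 254) → take 14/23 of A → 53.57; 89/89 used.
Total value = 1189.57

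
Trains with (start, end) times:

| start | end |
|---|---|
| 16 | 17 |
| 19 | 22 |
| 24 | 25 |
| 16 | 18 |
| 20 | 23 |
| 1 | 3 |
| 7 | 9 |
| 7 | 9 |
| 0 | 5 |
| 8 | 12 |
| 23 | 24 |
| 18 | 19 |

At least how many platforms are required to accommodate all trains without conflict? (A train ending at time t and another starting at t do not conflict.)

3

Count concurrent intervals with a sweep; the peak is the room count.
starts: [0, 1, 7, 7, 8, 16, 16, 18, 19, 20, 23, 24]
ends:   [3, 5, 9, 9, 12, 17, 18, 19, 22, 23, 24, 25]
s0→1 s1→2 e3→1 e5→0 s7→1 s7→2 s8→3  — peak 3.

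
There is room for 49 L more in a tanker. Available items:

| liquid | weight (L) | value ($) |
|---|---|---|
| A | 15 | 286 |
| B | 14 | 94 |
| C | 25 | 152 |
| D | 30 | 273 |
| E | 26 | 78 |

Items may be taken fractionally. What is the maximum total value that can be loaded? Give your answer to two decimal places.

585.86

Order: A (286/15=19.07) > D (273/30=9.10) > B (94/14=6.71) > C (152/25=6.08) > E (78/26=3.00)
Fill: take A (15 @ 286) → take D (30 @ 273) → take 4/14 of B → 26.86; 49/49 used.
Total value = 585.86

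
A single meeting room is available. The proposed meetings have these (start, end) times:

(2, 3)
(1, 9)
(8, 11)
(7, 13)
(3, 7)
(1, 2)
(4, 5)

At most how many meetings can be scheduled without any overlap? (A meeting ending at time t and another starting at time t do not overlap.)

Greedy by earliest finish: after sorting by end time, pick each interval compatible with the last pick.
By end time: (1,2), (2,3), (4,5), (3,7), (1,9), (8,11), (7,13).
Pick (1,2); next start ≥ 2 → (2,3); next start ≥ 3 → (4,5); next start ≥ 5 → (8,11).
Selected 4 meetings.

4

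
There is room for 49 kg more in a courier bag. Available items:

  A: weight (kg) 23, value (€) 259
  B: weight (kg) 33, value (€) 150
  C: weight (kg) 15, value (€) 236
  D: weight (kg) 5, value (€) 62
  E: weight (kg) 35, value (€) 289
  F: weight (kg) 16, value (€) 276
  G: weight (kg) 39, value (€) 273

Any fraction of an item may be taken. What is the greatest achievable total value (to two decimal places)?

720.39

Ratios (sorted): F 17.25, C 15.73, D 12.40, A 11.26, E 8.26, G 7.00, B 4.55
take F (16 @ 276); take C (15 @ 236); take D (5 @ 62); take 13/23 of A → 146.39. Capacity used 49/49.
Total value = 720.39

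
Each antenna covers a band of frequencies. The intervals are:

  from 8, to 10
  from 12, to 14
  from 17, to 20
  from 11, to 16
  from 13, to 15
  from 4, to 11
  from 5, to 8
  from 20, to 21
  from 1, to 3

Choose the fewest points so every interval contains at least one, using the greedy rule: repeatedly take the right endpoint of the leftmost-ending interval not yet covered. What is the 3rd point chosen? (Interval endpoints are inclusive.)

Sort by right endpoint; whenever an interval is uncovered, place a point at its right end.
By right end: [1,3]  [5,8]  [8,10]  [4,11]  [12,14]  [13,15]  [11,16]  [17,20]  [20,21]
[1,3] uncovered → point at 3; [5,8] uncovered → point at 8; [12,14] uncovered → point at 14; [17,20] uncovered → point at 20.
Points: 3, 8, 14, 20 (4 total).

14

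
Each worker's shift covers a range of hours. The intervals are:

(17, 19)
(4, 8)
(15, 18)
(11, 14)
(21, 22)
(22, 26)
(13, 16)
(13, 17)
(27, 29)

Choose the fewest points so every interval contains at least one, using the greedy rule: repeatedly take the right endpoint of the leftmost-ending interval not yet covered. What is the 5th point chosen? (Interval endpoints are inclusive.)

By right end: [4,8]  [11,14]  [13,16]  [13,17]  [15,18]  [17,19]  [21,22]  [22,26]  [27,29]
[4,8] uncovered → point at 8; [11,14] uncovered → point at 14; [15,18] uncovered → point at 18; [21,22] uncovered → point at 22; [27,29] uncovered → point at 29.
Points: 8, 14, 18, 22, 29 (5 total).

29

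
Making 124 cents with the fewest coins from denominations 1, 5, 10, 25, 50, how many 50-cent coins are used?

124 = 2×50 + 2×10 + 4×1
Count of 50: 2

2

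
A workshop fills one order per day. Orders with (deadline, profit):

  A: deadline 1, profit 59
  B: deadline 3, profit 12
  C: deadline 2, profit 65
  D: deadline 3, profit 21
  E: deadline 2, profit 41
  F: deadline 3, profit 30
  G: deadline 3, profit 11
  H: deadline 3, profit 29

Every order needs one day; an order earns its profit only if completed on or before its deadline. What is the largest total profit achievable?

154

By profit: C(d2,65), A(d1,59), E(d2,41), F(d3,30), H(d3,29), D(d3,21), B(d3,12), G(d3,11)
C→slot 2; A→slot 1; E skipped; F→slot 3; H skipped; D skipped; B skipped; G skipped.
Profit = 59 + 65 + 30 = 154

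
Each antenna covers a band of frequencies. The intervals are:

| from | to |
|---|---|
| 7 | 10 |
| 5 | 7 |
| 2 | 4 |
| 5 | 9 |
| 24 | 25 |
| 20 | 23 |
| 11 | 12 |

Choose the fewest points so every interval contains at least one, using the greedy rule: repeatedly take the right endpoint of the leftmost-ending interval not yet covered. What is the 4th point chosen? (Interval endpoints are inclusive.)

Process intervals by earliest right end; each time one isn't hit yet, stab at its right endpoint.
By right end: [2,4]  [5,7]  [5,9]  [7,10]  [11,12]  [20,23]  [24,25]
[2,4] uncovered → point at 4; [5,7] uncovered → point at 7; [11,12] uncovered → point at 12; [20,23] uncovered → point at 23; [24,25] uncovered → point at 25.
Points: 4, 7, 12, 23, 25 (5 total).

23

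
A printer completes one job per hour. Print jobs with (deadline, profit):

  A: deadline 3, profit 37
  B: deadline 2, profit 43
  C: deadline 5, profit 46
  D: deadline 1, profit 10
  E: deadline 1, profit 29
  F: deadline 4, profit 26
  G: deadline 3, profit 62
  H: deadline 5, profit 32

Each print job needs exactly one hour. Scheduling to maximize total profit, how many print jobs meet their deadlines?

5

By profit: G(d3,62), C(d5,46), B(d2,43), A(d3,37), H(d5,32), E(d1,29), F(d4,26), D(d1,10)
G→slot 3; C→slot 5; B→slot 2; A→slot 1; H→slot 4; E skipped; F skipped; D skipped.
5 of 8 scheduled.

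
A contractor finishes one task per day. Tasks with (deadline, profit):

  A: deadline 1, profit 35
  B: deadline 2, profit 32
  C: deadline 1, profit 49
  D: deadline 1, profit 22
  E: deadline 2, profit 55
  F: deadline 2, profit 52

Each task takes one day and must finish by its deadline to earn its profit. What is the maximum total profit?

Take jobs in profit order; each goes to the latest open slot no later than its deadline.
Profit order: E=55 F=52 C=49 A=35 B=32 D=22
Assign: E→slot 2, F→slot 1, C skipped, A skipped, B skipped, D skipped.
Slots: [1:F] [2:E]
Profit = 52 + 55 = 107

107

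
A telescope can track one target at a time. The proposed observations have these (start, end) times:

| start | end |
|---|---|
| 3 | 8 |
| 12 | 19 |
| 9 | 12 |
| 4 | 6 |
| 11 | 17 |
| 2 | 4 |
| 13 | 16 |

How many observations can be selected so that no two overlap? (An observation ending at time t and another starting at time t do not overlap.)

Sort by end time and greedily take each interval whose start is ≥ the last chosen end.
By end time: (2,4), (4,6), (3,8), (9,12), (13,16), (11,17), (12,19).
Pick (2,4); next start ≥ 4 → (4,6); next start ≥ 6 → (9,12); next start ≥ 12 → (13,16).
Selected 4 observations.

4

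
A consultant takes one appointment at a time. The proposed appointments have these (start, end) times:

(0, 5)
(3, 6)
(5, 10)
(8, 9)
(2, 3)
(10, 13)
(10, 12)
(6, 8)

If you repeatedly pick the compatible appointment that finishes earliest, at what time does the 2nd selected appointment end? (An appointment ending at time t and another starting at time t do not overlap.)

Greedy by earliest finish: after sorting by end time, pick each interval compatible with the last pick.
Sorted by end: (2,3)  (0,5)  (3,6)  (6,8)  (8,9)  (5,10)  (10,12)  (10,13)
take (2,3); skip (0,5); take (3,6); take (6,8); take (8,9); take (10,12).
Selected: (2,3) (3,6) (6,8) (8,9) (10,12)

6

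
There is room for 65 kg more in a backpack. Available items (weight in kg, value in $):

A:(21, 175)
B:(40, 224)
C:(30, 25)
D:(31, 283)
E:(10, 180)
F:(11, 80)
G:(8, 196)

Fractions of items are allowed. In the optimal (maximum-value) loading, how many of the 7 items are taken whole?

Greedy by value/weight ratio, highest first.
Ratios (sorted): G 24.50, E 18.00, D 9.13, A 8.33, F 7.27, B 5.60, C 0.83
take G (8 @ 196); take E (10 @ 180); take D (31 @ 283); take 16/21 of A → 133.33. Capacity used 65/65.
3 item(s) taken whole; one partial (take 16/21 of A).

3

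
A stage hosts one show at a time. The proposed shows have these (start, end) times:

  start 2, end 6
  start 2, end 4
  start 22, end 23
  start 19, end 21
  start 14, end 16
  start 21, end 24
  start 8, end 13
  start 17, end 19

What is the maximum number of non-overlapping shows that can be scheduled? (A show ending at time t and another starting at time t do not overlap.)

6

Greedy by earliest finish: after sorting by end time, pick each interval compatible with the last pick.
By end time: (2,4), (2,6), (8,13), (14,16), (17,19), (19,21), (22,23), (21,24).
Pick (2,4); next start ≥ 4 → (8,13); next start ≥ 13 → (14,16); next start ≥ 16 → (17,19); next start ≥ 19 → (19,21); next start ≥ 21 → (22,23).
Selected 6 shows.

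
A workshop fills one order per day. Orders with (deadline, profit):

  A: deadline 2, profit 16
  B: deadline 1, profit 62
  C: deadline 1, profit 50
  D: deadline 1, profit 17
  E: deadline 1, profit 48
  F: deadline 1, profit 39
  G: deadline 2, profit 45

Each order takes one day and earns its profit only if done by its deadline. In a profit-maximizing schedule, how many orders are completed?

2

Take jobs in profit order; each goes to the latest open slot no later than its deadline.
By profit: B(d1,62), C(d1,50), E(d1,48), G(d2,45), F(d1,39), D(d1,17), A(d2,16)
B→slot 1; C skipped; E skipped; G→slot 2; F skipped; D skipped; A skipped.
2 of 7 scheduled.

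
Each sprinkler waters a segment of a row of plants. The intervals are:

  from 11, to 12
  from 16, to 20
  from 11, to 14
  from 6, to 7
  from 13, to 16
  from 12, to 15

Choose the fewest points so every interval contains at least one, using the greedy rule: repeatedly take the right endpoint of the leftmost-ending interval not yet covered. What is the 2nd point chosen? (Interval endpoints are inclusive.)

Sort by right endpoint; whenever an interval is uncovered, place a point at its right end.
Sorted: [6,7] [11,12] [11,14] [12,15] [13,16] [16,20]
{[6,7]} hit by 7; {[11,12],[11,14],[12,15]} hit by 12; {[13,16],[16,20]} hit by 16.
Points: 7, 12, 16 (3 total).

12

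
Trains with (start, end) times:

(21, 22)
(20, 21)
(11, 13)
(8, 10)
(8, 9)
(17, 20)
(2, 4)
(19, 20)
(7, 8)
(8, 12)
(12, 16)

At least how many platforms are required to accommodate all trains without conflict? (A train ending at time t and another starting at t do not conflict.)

3

The answer is the maximum number of intervals overlapping at any instant.
Events (time:±→running): 2:+→1 4:-→0 7:+→1 8:-→0 8:+→1 8:+→2 8:+→3 … peak 3.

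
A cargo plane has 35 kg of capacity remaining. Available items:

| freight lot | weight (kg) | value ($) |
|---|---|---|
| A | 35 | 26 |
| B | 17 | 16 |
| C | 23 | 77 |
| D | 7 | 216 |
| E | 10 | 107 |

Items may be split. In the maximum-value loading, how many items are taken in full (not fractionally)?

Greedy by value/weight ratio, highest first.
Ratios (sorted): D 30.86, E 10.70, C 3.35, B 0.94, A 0.74
take D (7 @ 216); take E (10 @ 107); take 18/23 of C → 60.26. Capacity used 35/35.
2 item(s) taken whole; one partial (take 18/23 of C).

2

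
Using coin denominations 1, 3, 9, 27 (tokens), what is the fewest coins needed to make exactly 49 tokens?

5

49 = 1×27 + 2×9 + 1×3 + 1×1
Total coins = 1 + 2 + 1 + 1 = 5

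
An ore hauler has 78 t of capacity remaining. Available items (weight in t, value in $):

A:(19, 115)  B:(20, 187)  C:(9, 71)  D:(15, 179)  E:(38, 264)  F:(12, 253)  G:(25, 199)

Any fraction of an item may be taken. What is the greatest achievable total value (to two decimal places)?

865.33

Greedy by value/weight ratio, highest first.
Ratios (sorted): F 21.08, D 11.93, B 9.35, G 7.96, C 7.89, E 6.95, A 6.05
take F (12 @ 253); take D (15 @ 179); take B (20 @ 187); take G (25 @ 199); take 6/9 of C → 47.33. Capacity used 78/78.
Total value = 865.33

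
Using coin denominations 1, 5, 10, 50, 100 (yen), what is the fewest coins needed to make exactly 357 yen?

7

Use the largest denomination that fits, subtract, and repeat.
357 − 3×100→57 − 1×50→7 − 1×5→2 − 2×1→0
Total coins = 3 + 1 + 1 + 2 = 7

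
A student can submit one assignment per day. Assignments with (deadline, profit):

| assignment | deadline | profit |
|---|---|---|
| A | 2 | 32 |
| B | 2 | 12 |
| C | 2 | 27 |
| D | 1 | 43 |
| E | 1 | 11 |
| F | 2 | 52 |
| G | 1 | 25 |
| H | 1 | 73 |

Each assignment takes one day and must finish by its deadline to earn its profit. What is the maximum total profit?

Sort by profit descending; place each in the latest free slot ≤ its deadline.
Profit order: H=73 F=52 D=43 A=32 C=27 G=25 B=12 E=11
Assign: H→slot 1, F→slot 2, D skipped, A skipped, C skipped, G skipped, B skipped, E skipped.
Slots: [1:H] [2:F]
Profit = 73 + 52 = 125

125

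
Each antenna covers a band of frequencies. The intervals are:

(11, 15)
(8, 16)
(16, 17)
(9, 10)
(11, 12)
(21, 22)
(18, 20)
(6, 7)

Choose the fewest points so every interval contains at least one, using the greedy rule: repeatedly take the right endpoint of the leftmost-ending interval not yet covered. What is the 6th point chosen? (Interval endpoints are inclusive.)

22

Process intervals by earliest right end; each time one isn't hit yet, stab at its right endpoint.
By right end: [6,7]  [9,10]  [11,12]  [11,15]  [8,16]  [16,17]  [18,20]  [21,22]
[6,7] uncovered → point at 7; [9,10] uncovered → point at 10; [11,12] uncovered → point at 12; [16,17] uncovered → point at 17; [18,20] uncovered → point at 20; [21,22] uncovered → point at 22.
Points: 7, 10, 12, 17, 20, 22 (6 total).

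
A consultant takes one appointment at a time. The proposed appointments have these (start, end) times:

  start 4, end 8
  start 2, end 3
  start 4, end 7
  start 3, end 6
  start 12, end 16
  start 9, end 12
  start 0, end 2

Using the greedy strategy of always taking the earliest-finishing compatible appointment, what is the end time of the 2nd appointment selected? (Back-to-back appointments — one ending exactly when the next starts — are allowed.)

3

Sorted by end: (0,2)  (2,3)  (3,6)  (4,7)  (4,8)  (9,12)  (12,16)
take (0,2); take (2,3); take (3,6); skip (4,7); take (9,12); take (12,16).
Selected: (0,2) (2,3) (3,6) (9,12) (12,16)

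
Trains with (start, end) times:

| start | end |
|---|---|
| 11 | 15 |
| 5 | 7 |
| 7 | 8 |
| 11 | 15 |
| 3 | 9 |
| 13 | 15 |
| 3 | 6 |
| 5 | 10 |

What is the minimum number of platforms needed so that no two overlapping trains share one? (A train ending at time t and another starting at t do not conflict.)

The answer is the maximum number of intervals overlapping at any instant.
Events (time:±→running): 3:+→1 3:+→2 5:+→3 5:+→4 … peak 4.

4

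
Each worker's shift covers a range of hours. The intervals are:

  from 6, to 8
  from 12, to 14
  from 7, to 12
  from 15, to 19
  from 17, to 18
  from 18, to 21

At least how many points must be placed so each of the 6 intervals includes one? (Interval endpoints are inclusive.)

Sort by right endpoint; whenever an interval is uncovered, place a point at its right end.
By right end: [6,8]  [7,12]  [12,14]  [17,18]  [15,19]  [18,21]
[6,8] uncovered → point at 8; [12,14] uncovered → point at 14; [17,18] uncovered → point at 18.
Points: 8, 14, 18 (3 total).

3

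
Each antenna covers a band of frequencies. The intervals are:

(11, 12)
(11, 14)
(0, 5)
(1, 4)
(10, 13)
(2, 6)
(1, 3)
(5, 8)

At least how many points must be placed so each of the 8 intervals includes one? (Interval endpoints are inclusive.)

3

Sort by right endpoint; whenever an interval is uncovered, place a point at its right end.
By right end: [1,3]  [1,4]  [0,5]  [2,6]  [5,8]  [11,12]  [10,13]  [11,14]
[1,3] uncovered → point at 3; [5,8] uncovered → point at 8; [11,12] uncovered → point at 12.
Points: 3, 8, 12 (3 total).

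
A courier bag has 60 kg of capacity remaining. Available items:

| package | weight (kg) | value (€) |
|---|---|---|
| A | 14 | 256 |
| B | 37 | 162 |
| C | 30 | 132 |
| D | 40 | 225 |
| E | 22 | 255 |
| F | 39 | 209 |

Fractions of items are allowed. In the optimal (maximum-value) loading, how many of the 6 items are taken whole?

2

Greedy by value/weight ratio, highest first.
Ratios (sorted): A 18.29, E 11.59, D 5.62, F 5.36, C 4.40, B 4.38
take A (14 @ 256); take E (22 @ 255); take 24/40 of D → 135.00. Capacity used 60/60.
2 item(s) taken whole; one partial (take 24/40 of D).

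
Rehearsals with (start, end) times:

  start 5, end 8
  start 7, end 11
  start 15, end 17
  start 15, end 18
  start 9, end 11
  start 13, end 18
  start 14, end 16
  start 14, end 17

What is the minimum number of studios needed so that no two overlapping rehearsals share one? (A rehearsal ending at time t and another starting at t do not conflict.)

5

The answer is the maximum number of intervals overlapping at any instant.
starts: [5, 7, 9, 13, 14, 14, 15, 15]
ends:   [8, 11, 11, 16, 17, 17, 18, 18]
s5→1 s7→2 e8→1 s9→2 e11→1 e11→0 s13→1 s14→2 s14→3 s15→4 s15→5  — peak 5.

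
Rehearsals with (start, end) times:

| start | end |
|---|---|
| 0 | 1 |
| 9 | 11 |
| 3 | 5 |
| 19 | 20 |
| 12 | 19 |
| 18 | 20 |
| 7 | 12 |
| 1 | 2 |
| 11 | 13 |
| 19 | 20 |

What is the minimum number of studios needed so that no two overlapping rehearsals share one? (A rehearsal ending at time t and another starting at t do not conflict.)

Events (time:±→running): 0:+→1 1:-→0 1:+→1 2:-→0 3:+→1 5:-→0 7:+→1 9:+→2 11:-→1 11:+→2 12:-→1 12:+→2 13:-→1 18:+→2 19:-→1 19:+→2 19:+→3 … peak 3.

3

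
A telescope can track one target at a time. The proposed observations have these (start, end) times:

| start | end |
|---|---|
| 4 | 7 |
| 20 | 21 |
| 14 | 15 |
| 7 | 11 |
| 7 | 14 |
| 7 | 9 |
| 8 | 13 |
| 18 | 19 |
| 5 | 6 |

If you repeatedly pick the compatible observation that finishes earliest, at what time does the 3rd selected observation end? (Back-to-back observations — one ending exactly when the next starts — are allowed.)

15

Order by finish time; keep every interval that doesn't clash with the previous kept one.
Sorted by end: (5,6)  (4,7)  (7,9)  (7,11)  (8,13)  (7,14)  (14,15)  (18,19)  (20,21)
take (5,6); take (7,9); take (14,15); take (18,19); take (20,21).
Selected: (5,6) (7,9) (14,15) (18,19) (20,21)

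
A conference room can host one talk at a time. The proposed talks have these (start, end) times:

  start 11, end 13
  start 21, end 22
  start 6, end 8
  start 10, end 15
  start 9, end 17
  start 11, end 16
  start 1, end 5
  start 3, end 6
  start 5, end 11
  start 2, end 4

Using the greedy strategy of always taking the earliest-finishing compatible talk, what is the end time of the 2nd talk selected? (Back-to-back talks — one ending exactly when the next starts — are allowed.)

8

Greedy by earliest finish: after sorting by end time, pick each interval compatible with the last pick.
By end time: (2,4), (1,5), (3,6), (6,8), (5,11), (11,13), (10,15), (11,16), (9,17), (21,22).
Pick (2,4); next start ≥ 4 → (6,8); next start ≥ 8 → (11,13); next start ≥ 13 → (21,22).
Selected: (2,4) (6,8) (11,13) (21,22)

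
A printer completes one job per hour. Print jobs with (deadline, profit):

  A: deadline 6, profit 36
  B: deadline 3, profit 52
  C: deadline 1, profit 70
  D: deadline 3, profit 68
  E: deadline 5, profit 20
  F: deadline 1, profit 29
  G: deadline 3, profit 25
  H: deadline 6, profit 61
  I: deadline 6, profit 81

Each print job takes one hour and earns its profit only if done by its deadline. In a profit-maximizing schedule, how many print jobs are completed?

6

Profit order: I=81 C=70 D=68 H=61 B=52 A=36 F=29 G=25 E=20
Assign: I→slot 6, C→slot 1, D→slot 3, H→slot 5, B→slot 2, A→slot 4, F skipped, G skipped, E skipped.
Slots: [1:C] [2:B] [3:D] [4:A] [5:H] [6:I]
6 of 9 scheduled.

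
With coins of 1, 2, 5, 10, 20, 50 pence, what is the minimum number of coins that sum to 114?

5

Use the largest denomination that fits, subtract, and repeat.
114 = 2×50 + 1×10 + 2×2
Total coins = 2 + 1 + 2 = 5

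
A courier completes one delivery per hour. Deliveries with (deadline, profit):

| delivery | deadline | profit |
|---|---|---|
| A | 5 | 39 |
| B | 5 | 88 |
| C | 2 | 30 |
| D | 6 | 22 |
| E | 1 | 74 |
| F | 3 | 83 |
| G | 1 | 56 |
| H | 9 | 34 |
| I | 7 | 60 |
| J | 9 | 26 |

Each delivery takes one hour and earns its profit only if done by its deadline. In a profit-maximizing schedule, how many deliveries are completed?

9

Sort by profit descending; place each in the latest free slot ≤ its deadline.
Profit order: B=88 F=83 E=74 I=60 G=56 A=39 H=34 C=30 J=26 D=22
Assign: B→slot 5, F→slot 3, E→slot 1, I→slot 7, G skipped, A→slot 4, H→slot 9, C→slot 2, J→slot 8, D→slot 6.
Slots: [1:E] [2:C] [3:F] [4:A] [5:B] [6:D] [7:I] [8:J] [9:H]
9 of 10 scheduled.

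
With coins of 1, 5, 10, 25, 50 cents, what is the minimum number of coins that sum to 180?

Use the largest denomination that fits, subtract, and repeat.
180 = 3×50 + 1×25 + 1×5
Total coins = 3 + 1 + 1 = 5

5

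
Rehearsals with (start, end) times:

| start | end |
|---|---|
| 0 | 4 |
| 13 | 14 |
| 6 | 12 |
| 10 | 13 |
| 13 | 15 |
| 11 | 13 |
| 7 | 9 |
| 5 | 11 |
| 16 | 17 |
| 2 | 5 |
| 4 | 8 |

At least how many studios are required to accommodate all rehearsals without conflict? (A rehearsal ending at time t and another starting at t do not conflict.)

4

The answer is the maximum number of intervals overlapping at any instant.
starts: [0, 2, 4, 5, 6, 7, 10, 11, 13, 13, 16]
ends:   [4, 5, 8, 9, 11, 12, 13, 13, 14, 15, 17]
s0→1 s2→2 e4→1 s4→2 e5→1 s5→2 s6→3 s7→4  — peak 4.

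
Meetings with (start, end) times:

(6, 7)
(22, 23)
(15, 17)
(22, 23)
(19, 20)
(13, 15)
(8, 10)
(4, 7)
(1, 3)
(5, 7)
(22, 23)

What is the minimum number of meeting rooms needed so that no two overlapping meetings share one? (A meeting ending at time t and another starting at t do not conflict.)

Events (time:±→running): 1:+→1 3:-→0 4:+→1 5:+→2 6:+→3 … peak 3.

3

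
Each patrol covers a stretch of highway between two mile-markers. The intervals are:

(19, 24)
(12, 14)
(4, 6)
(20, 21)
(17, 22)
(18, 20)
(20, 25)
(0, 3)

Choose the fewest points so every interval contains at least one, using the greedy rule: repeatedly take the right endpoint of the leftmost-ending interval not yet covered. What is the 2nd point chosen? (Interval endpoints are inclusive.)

6

Sort by right endpoint; whenever an interval is uncovered, place a point at its right end.
Sorted: [0,3] [4,6] [12,14] [18,20] [20,21] [17,22] [19,24] [20,25]
{[0,3]} hit by 3; {[4,6]} hit by 6; {[12,14]} hit by 14; {[18,20],[20,21],[17,22],[19,24],[20,25]} hit by 20.
Points: 3, 6, 14, 20 (4 total).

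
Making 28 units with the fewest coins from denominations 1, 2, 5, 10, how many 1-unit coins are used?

28 = 2×10 + 1×5 + 1×2 + 1×1
Count of 1: 1

1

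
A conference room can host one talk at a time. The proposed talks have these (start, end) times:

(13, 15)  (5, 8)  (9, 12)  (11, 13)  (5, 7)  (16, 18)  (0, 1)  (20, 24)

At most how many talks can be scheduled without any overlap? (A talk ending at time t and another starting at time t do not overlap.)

6

By end time: (0,1), (5,7), (5,8), (9,12), (11,13), (13,15), (16,18), (20,24).
Pick (0,1); next start ≥ 1 → (5,7); next start ≥ 7 → (9,12); next start ≥ 12 → (13,15); next start ≥ 15 → (16,18); next start ≥ 18 → (20,24).
Selected 6 talks.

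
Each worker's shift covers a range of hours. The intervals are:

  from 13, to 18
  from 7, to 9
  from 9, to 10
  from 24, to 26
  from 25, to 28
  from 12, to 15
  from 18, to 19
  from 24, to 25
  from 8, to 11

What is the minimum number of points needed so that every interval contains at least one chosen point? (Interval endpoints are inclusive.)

Process intervals by earliest right end; each time one isn't hit yet, stab at its right endpoint.
Sorted: [7,9] [9,10] [8,11] [12,15] [13,18] [18,19] [24,25] [24,26] [25,28]
{[7,9],[9,10],[8,11]} hit by 9; {[12,15],[13,18]} hit by 15; {[18,19]} hit by 19; {[24,25],[24,26],[25,28]} hit by 25.
Points: 9, 15, 19, 25 (4 total).

4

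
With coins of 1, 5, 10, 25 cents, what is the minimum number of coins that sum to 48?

6

48 = 1×25 + 2×10 + 3×1
Total coins = 1 + 2 + 3 = 6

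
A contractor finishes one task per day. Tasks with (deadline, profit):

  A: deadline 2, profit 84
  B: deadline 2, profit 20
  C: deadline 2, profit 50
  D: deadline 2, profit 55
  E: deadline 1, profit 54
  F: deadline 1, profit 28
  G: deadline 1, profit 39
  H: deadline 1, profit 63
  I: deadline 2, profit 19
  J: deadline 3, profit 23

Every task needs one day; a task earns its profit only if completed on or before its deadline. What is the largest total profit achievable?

By profit: A(d2,84), H(d1,63), D(d2,55), E(d1,54), C(d2,50), G(d1,39), F(d1,28), J(d3,23), B(d2,20), I(d2,19)
A→slot 2; H→slot 1; D skipped; E skipped; C skipped; G skipped; F skipped; J→slot 3; B skipped; I skipped.
Profit = 63 + 84 + 23 = 170

170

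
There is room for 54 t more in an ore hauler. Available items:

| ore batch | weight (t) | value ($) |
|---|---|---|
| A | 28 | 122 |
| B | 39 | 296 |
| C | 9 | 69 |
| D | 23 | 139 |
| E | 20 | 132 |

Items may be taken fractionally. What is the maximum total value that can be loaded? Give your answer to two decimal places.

404.60

Order: C (69/9=7.67) > B (296/39=7.59) > E (132/20=6.60) > D (139/23=6.04) > A (122/28=4.36)
Fill: take C (9 @ 69) → take B (39 @ 296) → take 6/20 of E → 39.60; 54/54 used.
Total value = 404.60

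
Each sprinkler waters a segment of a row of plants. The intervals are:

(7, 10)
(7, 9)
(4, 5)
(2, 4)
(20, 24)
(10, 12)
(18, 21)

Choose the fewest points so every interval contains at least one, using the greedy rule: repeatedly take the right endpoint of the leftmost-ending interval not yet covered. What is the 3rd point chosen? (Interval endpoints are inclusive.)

Process intervals by earliest right end; each time one isn't hit yet, stab at its right endpoint.
Sorted: [2,4] [4,5] [7,9] [7,10] [10,12] [18,21] [20,24]
{[2,4],[4,5]} hit by 4; {[7,9],[7,10]} hit by 9; {[10,12]} hit by 12; {[18,21],[20,24]} hit by 21.
Points: 4, 9, 12, 21 (4 total).

12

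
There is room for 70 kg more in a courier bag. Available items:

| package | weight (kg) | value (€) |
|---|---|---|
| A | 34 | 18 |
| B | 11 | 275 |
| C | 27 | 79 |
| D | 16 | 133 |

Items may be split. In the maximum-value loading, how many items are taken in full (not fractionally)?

3

Sort by value per unit weight and fill in that order.
Ratios (sorted): B 25.00, D 8.31, C 2.93, A 0.53
take B (11 @ 275); take D (16 @ 133); take C (27 @ 79); take 16/34 of A → 8.47. Capacity used 70/70.
3 item(s) taken whole; one partial (take 16/34 of A).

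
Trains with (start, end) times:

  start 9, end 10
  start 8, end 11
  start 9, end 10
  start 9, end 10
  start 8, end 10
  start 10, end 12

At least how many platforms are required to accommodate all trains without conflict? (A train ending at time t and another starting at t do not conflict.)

The answer is the maximum number of intervals overlapping at any instant.
Events (time:±→running): 8:+→1 8:+→2 9:+→3 9:+→4 9:+→5 … peak 5.

5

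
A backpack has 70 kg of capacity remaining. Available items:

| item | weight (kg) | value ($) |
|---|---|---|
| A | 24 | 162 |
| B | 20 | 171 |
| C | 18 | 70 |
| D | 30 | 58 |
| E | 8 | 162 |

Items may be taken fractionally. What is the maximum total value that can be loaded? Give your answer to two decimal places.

Order: E (162/8=20.25) > B (171/20=8.55) > A (162/24=6.75) > C (70/18=3.89) > D (58/30=1.93)
Fill: take E (8 @ 162) → take B (20 @ 171) → take A (24 @ 162) → take C (18 @ 70); 70/70 used.
Total value = 565.00

565.00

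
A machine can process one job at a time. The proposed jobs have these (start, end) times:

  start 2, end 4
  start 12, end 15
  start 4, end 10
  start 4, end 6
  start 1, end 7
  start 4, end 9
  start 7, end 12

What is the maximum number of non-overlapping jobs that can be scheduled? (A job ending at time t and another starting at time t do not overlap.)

Greedy by earliest finish: after sorting by end time, pick each interval compatible with the last pick.
By end time: (2,4), (4,6), (1,7), (4,9), (4,10), (7,12), (12,15).
Pick (2,4); next start ≥ 4 → (4,6); next start ≥ 6 → (7,12); next start ≥ 12 → (12,15).
Selected 4 jobs.

4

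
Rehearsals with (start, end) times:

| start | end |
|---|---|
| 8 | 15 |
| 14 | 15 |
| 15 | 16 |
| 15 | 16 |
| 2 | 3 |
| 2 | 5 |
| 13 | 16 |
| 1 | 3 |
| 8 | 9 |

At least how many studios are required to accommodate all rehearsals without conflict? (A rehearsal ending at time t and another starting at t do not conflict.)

3

The answer is the maximum number of intervals overlapping at any instant.
starts: [1, 2, 2, 8, 8, 13, 14, 15, 15]
ends:   [3, 3, 5, 9, 15, 15, 16, 16, 16]
s1→1 s2→2 s2→3  — peak 3.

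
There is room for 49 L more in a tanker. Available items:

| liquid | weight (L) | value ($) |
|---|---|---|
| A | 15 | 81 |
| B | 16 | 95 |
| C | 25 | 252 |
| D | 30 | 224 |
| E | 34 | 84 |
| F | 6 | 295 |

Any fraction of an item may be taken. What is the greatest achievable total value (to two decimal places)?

681.40

Greedy by value/weight ratio, highest first.
Ratios (sorted): F 49.17, C 10.08, D 7.47, B 5.94, A 5.40, E 2.47
take F (6 @ 295); take C (25 @ 252); take 18/30 of D → 134.40. Capacity used 49/49.
Total value = 681.40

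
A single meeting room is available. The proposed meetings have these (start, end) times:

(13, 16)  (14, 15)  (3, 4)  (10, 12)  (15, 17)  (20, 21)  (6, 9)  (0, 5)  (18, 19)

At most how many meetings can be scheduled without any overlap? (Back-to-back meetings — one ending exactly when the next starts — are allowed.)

Sort by end time and greedily take each interval whose start is ≥ the last chosen end.
Sorted by end: (3,4)  (0,5)  (6,9)  (10,12)  (14,15)  (13,16)  (15,17)  (18,19)  (20,21)
take (3,4); skip (0,5); take (6,9); take (10,12); take (14,15); take (15,17); take (18,19); take (20,21).
Selected 7 meetings.

7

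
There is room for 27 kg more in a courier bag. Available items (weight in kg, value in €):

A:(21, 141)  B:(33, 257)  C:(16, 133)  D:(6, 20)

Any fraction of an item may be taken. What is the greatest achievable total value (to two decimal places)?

218.67

Order: C (133/16=8.31) > B (257/33=7.79) > A (141/21=6.71) > D (20/6=3.33)
Fill: take C (16 @ 133) → take 11/33 of B → 85.67; 27/27 used.
Total value = 218.67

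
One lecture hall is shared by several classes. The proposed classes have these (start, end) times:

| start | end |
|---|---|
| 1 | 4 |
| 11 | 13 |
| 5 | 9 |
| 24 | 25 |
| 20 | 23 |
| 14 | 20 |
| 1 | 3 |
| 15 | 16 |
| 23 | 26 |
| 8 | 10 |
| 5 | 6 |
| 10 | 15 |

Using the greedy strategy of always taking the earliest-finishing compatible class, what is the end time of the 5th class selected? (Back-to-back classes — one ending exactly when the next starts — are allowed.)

Greedy by earliest finish: after sorting by end time, pick each interval compatible with the last pick.
By end time: (1,3), (1,4), (5,6), (5,9), (8,10), (11,13), (10,15), (15,16), (14,20), (20,23), (24,25), (23,26).
Pick (1,3); next start ≥ 3 → (5,6); next start ≥ 6 → (8,10); next start ≥ 10 → (11,13); next start ≥ 13 → (15,16); next start ≥ 16 → (20,23); next start ≥ 23 → (24,25).
Selected: (1,3) (5,6) (8,10) (11,13) (15,16) (20,23) (24,25)

16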